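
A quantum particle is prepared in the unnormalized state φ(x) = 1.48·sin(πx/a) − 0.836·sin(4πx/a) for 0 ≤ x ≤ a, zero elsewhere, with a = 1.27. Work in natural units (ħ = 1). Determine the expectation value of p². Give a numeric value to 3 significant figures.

28.3

p² φ = −ħ² d²φ/dx²; ⟨p²⟩ = −ħ² ∫ φ*·φ'' dx / ∫|φ|² dx.
d²/dx² sin(jπx/a) = −(jπ/a)²·sin(jπx/a); on 0 ≤ x ≤ a, ∫sin²(jπx/a) dx = a/2 and ∫sin(jπx/a)·sin(lπx/a) dx = 0 for j ≠ l, so only diagonal terms survive in ∫|φ|² and ∫φ·φ″; ∫φ·φ′ dx = [φ²/2] between the walls = 0.
State is unnormalized: ∫|φ|² dx = 1.8347, and ∫φ*·(−ħ² φ'') dx = 51.962, so ⟨p²⟩ = 51.962 / 1.8347.
⟨p²⟩ = 28.322.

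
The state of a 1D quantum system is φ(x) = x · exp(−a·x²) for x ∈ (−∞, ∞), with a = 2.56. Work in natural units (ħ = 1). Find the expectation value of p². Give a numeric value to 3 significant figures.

p² φ = −ħ² d²φ/dx²; ⟨p²⟩ = −ħ² ∫ φ*·φ'' dx / ∫|φ|² dx.
Expand each integrand as polynomial × e^(−2ax²) and use ∫x^(2j)·e^(−2ax²) dx = (2j−1)!!/(4a)^j · √(π/(2a)), odd powers → 0; here √(π/(2a)) = 0.78332. Differentiate with the product rule, d/dx e^(−ax²) = −2ax·e^(−ax²).
State is unnormalized: ∫|φ|² dx = 0.076496, and ∫φ*·(−ħ² φ'') dx = 0.58749, so ⟨p²⟩ = 0.58749 / 0.076496.
⟨p²⟩ = 7.6800.

7.68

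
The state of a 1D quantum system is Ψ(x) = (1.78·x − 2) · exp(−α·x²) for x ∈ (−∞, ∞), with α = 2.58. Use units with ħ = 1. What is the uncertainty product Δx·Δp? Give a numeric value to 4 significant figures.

Δx = √(⟨x²⟩−⟨x⟩²), Δp = √(⟨p²⟩−⟨p⟩²).
Expand each integrand as polynomial × e^(−2αx²) and use ∫x^(2j)·e^(−2αx²) dx = (2j−1)!!/(4α)^j · √(π/(2α)), odd powers → 0; here √(π/(2α)) = 0.78028. Differentiate with the product rule, d/dx e^(−αx²) = −2αx·e^(−αx²).
Normalization: ∫|Ψ|² dx = 3.3607.
⟨x⟩ = -0.16019, ⟨x²⟩ = 0.11071 ⇒ Δx = 0.29164.
⟨p⟩ = 0.0000, ⟨p²⟩ = 2.9478 ⇒ Δp = 1.7169.
Δx·Δp = 0.50072.

0.5007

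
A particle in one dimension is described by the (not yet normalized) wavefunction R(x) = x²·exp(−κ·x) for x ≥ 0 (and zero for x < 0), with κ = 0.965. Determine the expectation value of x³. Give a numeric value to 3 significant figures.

⟨x³⟩ = ∫ x³·|R|² dx / ∫|R|² dx (integrals over the domain).
Every integrand reduces to terms xʲ·e^(−2κx) on [0, ∞); use ∫₀^∞ xʲ·e^(−2κx) dx = j!/(2κ)^(j+1).
State is unnormalized: ∫|R|² dx = 0.89624, and ∫R*·x³·R dx = 26.180, so ⟨x³⟩ = 26.180 / 0.89624.
⟨x³⟩ = 29.211.

29.2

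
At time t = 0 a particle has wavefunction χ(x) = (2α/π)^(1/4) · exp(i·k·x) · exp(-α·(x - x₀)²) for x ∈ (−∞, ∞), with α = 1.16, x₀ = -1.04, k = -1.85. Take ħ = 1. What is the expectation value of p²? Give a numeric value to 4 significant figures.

p² χ = −ħ² d²χ/dx²; ⟨p²⟩ = −ħ² ∫ χ*·χ'' dx.
Gaussian moments (u = x − x₀): ∫u^(2j)·e^(−2αu²) du = (2j−1)!!/(4α)^j · √(π/(2α)), odd powers integrate to 0; here √(π/(2α)) = 1.1637. Derivatives: χ′ = (ik − 2αu)·χ, χ″ = ((ik − 2αu)² − 2α)·χ; the odd-in-u pieces drop out.
⟨p²⟩ = 4.5825.

4.583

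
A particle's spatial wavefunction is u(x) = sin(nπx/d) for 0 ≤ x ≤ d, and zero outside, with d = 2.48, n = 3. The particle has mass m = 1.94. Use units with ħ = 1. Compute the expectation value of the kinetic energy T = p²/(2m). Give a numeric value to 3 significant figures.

T = −(ħ²/2m) d²/dx², so ⟨T⟩ = −(ħ²/2m) ∫ u*·u'' dx / ∫|u|² dx; with m = 1.94.
d/dx sin(nπx/d) = (nπ/d)·cos(nπx/d) and d²/dx² sin(nπx/d) = −(nπ/d)²·sin(nπx/d); on 0 ≤ x ≤ d, ∫sin²(nπx/d) dx = d/2 and ∫sin(nπx/d)·cos(nπx/d) dx = 0.
State is unnormalized: ∫|u|² dx = 1.2400, and ∫u*·(−ħ²/2m · u'') dx = 4.6156, so ⟨T⟩ = 4.6156 / 1.2400.
⟨T⟩ = 3.7223.

3.72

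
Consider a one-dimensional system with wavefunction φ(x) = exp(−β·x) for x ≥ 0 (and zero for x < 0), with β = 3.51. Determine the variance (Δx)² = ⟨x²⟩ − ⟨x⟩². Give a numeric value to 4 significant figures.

0.02029

Compute ⟨x⟩ and ⟨x²⟩ separately, then (Δx)² = ⟨x²⟩ − ⟨x⟩².
Every integrand reduces to terms xʲ·e^(−2βx) on [0, ∞); use ∫₀^∞ xʲ·e^(−2βx) dx = j!/(2β)^(j+1).
Normalization: ∫|φ|² dx = 0.14245.
⟨x⟩ = 0.14245 and ⟨x²⟩ = 0.040584.
(Δx)² = 0.040584 − (0.14245)² = 0.020292.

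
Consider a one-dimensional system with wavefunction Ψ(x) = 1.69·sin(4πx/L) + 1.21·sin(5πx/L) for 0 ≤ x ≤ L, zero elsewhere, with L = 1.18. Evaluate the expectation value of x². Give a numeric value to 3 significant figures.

0.196

⟨x²⟩ = ∫ x²·|Ψ|² dx / ∫|Ψ|² dx (integrals over the domain).
On 0 ≤ x ≤ L (j ≠ l): ∫sin²(jπx/L) dx = L/2, ∫sin(jπx/L)·sin(lπx/L) dx = 0; diagonal moments ∫x·sin²(jπx/L) dx = L²/4, ∫x²·sin²(jπx/L) dx = L³·(1/6 − 1/(4j²π²)); cross terms ∫x·sin(jπx/L)·sin(lπx/L) dx = 0 for j + l even and −4jlL²/(π²(j² − l²)²) for j + l odd, ∫x²·sin(jπx/L)·sin(lπx/L) dx = (−1)^(j+l)·4jlL³/(π²(j² − l²)²); higher powers the same way via product-to-sum and parts.
State is unnormalized: ∫|Ψ|² dx = 2.5489, and ∫Ψ*·x²·Ψ dx = 0.50073, so ⟨x²⟩ = 0.50073 / 2.5489.
⟨x²⟩ = 0.19645.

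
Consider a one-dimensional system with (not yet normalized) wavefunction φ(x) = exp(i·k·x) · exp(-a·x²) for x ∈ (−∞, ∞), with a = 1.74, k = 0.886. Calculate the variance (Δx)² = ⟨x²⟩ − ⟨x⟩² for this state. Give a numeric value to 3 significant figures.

0.144

Compute ⟨x⟩ and ⟨x²⟩ separately, then (Δx)² = ⟨x²⟩ − ⟨x⟩².
Gaussian moments: ∫x^(2j)·e^(−2ax²) dx = (2j−1)!!/(4a)^j · √(π/(2a)), odd powers integrate to 0; here √(π/(2a)) = 0.95013.
Normalization: ∫|φ|² dx = 0.95013.
⟨x⟩ = 0.0000 and ⟨x²⟩ = 0.14368.
(Δx)² = 0.14368 − (0.0000)² = 0.14368.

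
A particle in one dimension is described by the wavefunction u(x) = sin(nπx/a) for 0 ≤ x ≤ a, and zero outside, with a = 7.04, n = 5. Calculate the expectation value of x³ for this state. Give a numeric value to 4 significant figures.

⟨x³⟩ = ∫ x³·|u|² dx / ∫|u|² dx (integrals over the domain).
With sin²θ = (1 − cos2θ)/2 on 0 ≤ x ≤ a: ∫sin²(nπx/a) dx = a/2, ∫x·sin²(nπx/a) dx = a²/4, ∫x²·sin²(nπx/a) dx = a³·(1/6 − 1/(4n²π²)); higher powers xᵏ the same way, integrating xᵏ·cos(2nπx/a) by parts.
State is unnormalized: ∫|u|² dx = 3.5200, and ∫u*·x³·u dx = 303.31, so ⟨x³⟩ = 303.31 / 3.5200.
⟨x³⟩ = 86.168.

86.17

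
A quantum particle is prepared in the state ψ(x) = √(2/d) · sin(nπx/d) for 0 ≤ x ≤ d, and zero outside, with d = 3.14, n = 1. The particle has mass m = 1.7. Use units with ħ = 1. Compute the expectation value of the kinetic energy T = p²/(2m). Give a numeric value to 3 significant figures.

T = −(ħ²/2m) d²/dx², so ⟨T⟩ = −(ħ²/2m) ∫ ψ*·ψ'' dx; with m = 1.7.
d/dx sin(nπx/d) = (nπ/d)·cos(nπx/d) and d²/dx² sin(nπx/d) = −(nπ/d)²·sin(nπx/d); on 0 ≤ x ≤ d, ∫sin²(nπx/d) dx = d/2 and ∫sin(nπx/d)·cos(nπx/d) dx = 0.
⟨T⟩ = 0.29442.

0.294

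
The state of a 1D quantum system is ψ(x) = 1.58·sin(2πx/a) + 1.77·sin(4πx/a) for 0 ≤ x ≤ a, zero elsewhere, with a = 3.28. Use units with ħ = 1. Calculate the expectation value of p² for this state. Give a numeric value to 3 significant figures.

p² ψ = −ħ² d²ψ/dx²; ⟨p²⟩ = −ħ² ∫ ψ*·ψ'' dx / ∫|ψ|² dx.
d²/dx² sin(jπx/a) = −(jπ/a)²·sin(jπx/a); on 0 ≤ x ≤ a, ∫sin²(jπx/a) dx = a/2 and ∫sin(jπx/a)·sin(lπx/a) dx = 0 for j ≠ l, so only diagonal terms survive in ∫|ψ|² and ∫ψ·ψ″; ∫ψ·ψ′ dx = [ψ²/2] between the walls = 0.
State is unnormalized: ∫|ψ|² dx = 9.2321, and ∫ψ*·(−ħ² ψ'') dx = 90.439, so ⟨p²⟩ = 90.439 / 9.2321.
⟨p²⟩ = 9.7962.

9.80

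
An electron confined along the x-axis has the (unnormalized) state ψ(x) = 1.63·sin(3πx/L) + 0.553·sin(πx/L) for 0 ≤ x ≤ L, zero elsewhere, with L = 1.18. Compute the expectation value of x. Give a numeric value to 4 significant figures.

0.5900

⟨x⟩ = ∫ x·|ψ|² dx / ∫|ψ|² dx (integrals over the domain).
On 0 ≤ x ≤ L (j ≠ l): ∫sin²(jπx/L) dx = L/2, ∫sin(jπx/L)·sin(lπx/L) dx = 0; diagonal moments ∫x·sin²(jπx/L) dx = L²/4, ∫x²·sin²(jπx/L) dx = L³·(1/6 − 1/(4j²π²)); cross terms ∫x·sin(jπx/L)·sin(lπx/L) dx = 0 for j + l even and −4jlL²/(π²(j² − l²)²) for j + l odd, ∫x²·sin(jπx/L)·sin(lπx/L) dx = (−1)^(j+l)·4jlL³/(π²(j² − l²)²); higher powers the same way via product-to-sum and parts.
State is unnormalized: ∫|ψ|² dx = 1.7480, and ∫ψ*·x·ψ dx = 1.0313, so ⟨x⟩ = 1.0313 / 1.7480.
⟨x⟩ = 0.59000.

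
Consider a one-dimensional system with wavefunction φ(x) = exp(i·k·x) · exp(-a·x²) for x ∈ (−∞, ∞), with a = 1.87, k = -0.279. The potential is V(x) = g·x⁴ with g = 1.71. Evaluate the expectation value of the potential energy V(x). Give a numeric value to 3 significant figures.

0.0917

⟨V⟩ = ∫ V(x)·|φ|² dx / ∫|φ|² dx.
Gaussian moments: ∫x^(2j)·e^(−2ax²) dx = (2j−1)!!/(4a)^j · √(π/(2a)), odd powers integrate to 0; here √(π/(2a)) = 0.91651.
State is unnormalized: ∫|φ|² dx = 0.91651, and ∫φ*·V(x)·φ dx = 0.084034, so ⟨V⟩ = 0.084034 / 0.91651.
⟨V⟩ = 0.091688.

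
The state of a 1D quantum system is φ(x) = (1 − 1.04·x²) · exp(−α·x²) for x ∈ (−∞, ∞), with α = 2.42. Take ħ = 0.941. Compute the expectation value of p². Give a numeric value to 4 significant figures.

p² φ = −ħ² d²φ/dx²; ⟨p²⟩ = −ħ² ∫ φ*·φ'' dx / ∫|φ|² dx.
Expand each integrand as polynomial × e^(−2αx²) and use ∫x^(2j)·e^(−2αx²) dx = (2j−1)!!/(4α)^j · √(π/(2α)), odd powers → 0; here √(π/(2α)) = 0.80566. Differentiate with the product rule, d/dx e^(−αx²) = −2αx·e^(−αx²).
State is unnormalized: ∫|φ|² dx = 0.66044, and ∫φ*·(−ħ² φ'') dx = 2.2369, so ⟨p²⟩ = 2.2369 / 0.66044.
⟨p²⟩ = 3.3869.

3.387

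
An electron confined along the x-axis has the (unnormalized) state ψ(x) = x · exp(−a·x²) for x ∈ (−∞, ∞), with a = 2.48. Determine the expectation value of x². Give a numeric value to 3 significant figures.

⟨x²⟩ = ∫ x²·|ψ|² dx / ∫|ψ|² dx (integrals over the domain).
Expand each integrand as polynomial × e^(−2ax²) and use ∫x^(2j)·e^(−2ax²) dx = (2j−1)!!/(4a)^j · √(π/(2a)), odd powers → 0; here √(π/(2a)) = 0.79586.
State is unnormalized: ∫|ψ|² dx = 0.080227, and ∫ψ*·x²·ψ dx = 0.024262, so ⟨x²⟩ = 0.024262 / 0.080227.
⟨x²⟩ = 0.30242.

0.302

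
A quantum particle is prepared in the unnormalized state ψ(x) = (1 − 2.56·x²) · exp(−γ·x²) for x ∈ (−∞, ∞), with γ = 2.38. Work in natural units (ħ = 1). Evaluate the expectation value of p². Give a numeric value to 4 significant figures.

p² ψ = −ħ² d²ψ/dx²; ⟨p²⟩ = −ħ² ∫ ψ*·ψ'' dx / ∫|ψ|² dx.
Expand each integrand as polynomial × e^(−2γx²) and use ∫x^(2j)·e^(−2γx²) dx = (2j−1)!!/(4γ)^j · √(π/(2γ)), odd powers → 0; here √(π/(2γ)) = 0.81240. Differentiate with the product rule, d/dx e^(−γx²) = −2γx·e^(−γx²).
State is unnormalized: ∫|ψ|² dx = 0.55172, and ∫ψ*·(−ħ² ψ'') dx = 3.9521, so ⟨p²⟩ = 3.9521 / 0.55172.
⟨p²⟩ = 7.1633.

7.163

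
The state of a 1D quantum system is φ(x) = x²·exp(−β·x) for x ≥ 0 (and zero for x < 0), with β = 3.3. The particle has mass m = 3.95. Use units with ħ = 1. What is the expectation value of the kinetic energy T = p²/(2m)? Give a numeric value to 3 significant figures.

0.459

T = −(ħ²/2m) d²/dx², so ⟨T⟩ = −(ħ²/2m) ∫ φ*·φ'' dx / ∫|φ|² dx; with m = 3.95.
Differentiate x²·exp(−β·x) with the product rule; every integrand then reduces to terms xʲ·e^(−2βx) on [0, ∞), with ∫₀^∞ xʲ·e^(−2βx) dx = j!/(2β)^(j+1).
State is unnormalized: ∫|φ|² dx = 0.0019164, and ∫φ*·(−ħ²/2m · φ'') dx = 0.00088058, so ⟨T⟩ = 0.00088058 / 0.0019164.
⟨T⟩ = 0.45949.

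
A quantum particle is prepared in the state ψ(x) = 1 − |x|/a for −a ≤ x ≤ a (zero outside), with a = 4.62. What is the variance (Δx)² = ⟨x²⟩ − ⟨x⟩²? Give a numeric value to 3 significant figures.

Compute ⟨x⟩ and ⟨x²⟩ separately, then (Δx)² = ⟨x²⟩ − ⟨x⟩².
ψ is even, so ∫ over [−a, a] = 2∫₀ᵃ with ψ = 1 − x/a there: ∫₀ᵃ (1 − x/a)² dx = a/3, ∫₀ᵃ x²(1 − x/a)² dx = a³/30, ∫₀ᵃ x⁴(1 − x/a)² dx = a⁵/105.
Normalization: ∫|ψ|² dx = 3.0800.
⟨x⟩ = 0.0000 and ⟨x²⟩ = 2.1344.
(Δx)² = 2.1344 − (0.0000)² = 2.1344.

2.13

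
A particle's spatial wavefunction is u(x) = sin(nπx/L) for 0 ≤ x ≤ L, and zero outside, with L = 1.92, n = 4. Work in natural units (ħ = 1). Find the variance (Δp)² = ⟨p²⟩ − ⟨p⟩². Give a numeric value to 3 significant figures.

Compute ⟨p⟩ and ⟨p²⟩ separately; (Δp)² = ⟨p²⟩ − ⟨p⟩².
d/dx sin(nπx/L) = (nπ/L)·cos(nπx/L) and d²/dx² sin(nπx/L) = −(nπ/L)²·sin(nπx/L); on 0 ≤ x ≤ L, ∫sin²(nπx/L) dx = L/2 and ∫sin(nπx/L)·cos(nπx/L) dx = 0.
Normalization: ∫|u|² dx = 0.96000.
⟨p⟩ = 0.0000 and ⟨p²⟩ = 42.837.
(Δp)² = 42.837 − (0.0000)² = 42.837.

42.8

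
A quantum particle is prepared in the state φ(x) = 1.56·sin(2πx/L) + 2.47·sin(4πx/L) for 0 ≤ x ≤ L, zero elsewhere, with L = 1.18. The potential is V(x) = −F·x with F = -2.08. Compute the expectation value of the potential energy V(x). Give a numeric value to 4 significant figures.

⟨V⟩ = ∫ V(x)·|φ|² dx / ∫|φ|² dx.
On 0 ≤ x ≤ L (j ≠ l): ∫sin²(jπx/L) dx = L/2, ∫sin(jπx/L)·sin(lπx/L) dx = 0; diagonal moments ∫x·sin²(jπx/L) dx = L²/4, ∫x²·sin²(jπx/L) dx = L³·(1/6 − 1/(4j²π²)); cross terms ∫x·sin(jπx/L)·sin(lπx/L) dx = 0 for j + l even and −4jlL²/(π²(j² − l²)²) for j + l odd, ∫x²·sin(jπx/L)·sin(lπx/L) dx = (−1)^(j+l)·4jlL³/(π²(j² − l²)²); higher powers the same way via product-to-sum and parts.
State is unnormalized: ∫|φ|² dx = 5.0354, and ∫φ*·V(x)·φ dx = 6.1794, so ⟨V⟩ = 6.1794 / 5.0354.
⟨V⟩ = 1.2272.

1.227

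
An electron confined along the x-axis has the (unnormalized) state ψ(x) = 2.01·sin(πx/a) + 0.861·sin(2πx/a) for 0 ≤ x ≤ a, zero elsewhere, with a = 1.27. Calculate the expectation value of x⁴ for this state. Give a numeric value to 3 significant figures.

⟨x⁴⟩ = ∫ x⁴·|ψ|² dx / ∫|ψ|² dx (integrals over the domain).
On 0 ≤ x ≤ a (j ≠ l): ∫sin²(jπx/a) dx = a/2, ∫sin(jπx/a)·sin(lπx/a) dx = 0; diagonal moments ∫x·sin²(jπx/a) dx = a²/4, ∫x²·sin²(jπx/a) dx = a³·(1/6 − 1/(4j²π²)); cross terms ∫x·sin(jπx/a)·sin(lπx/a) dx = 0 for j + l even and −4jla²/(π²(j² − l²)²) for j + l odd, ∫x²·sin(jπx/a)·sin(lπx/a) dx = (−1)^(j+l)·4jla³/(π²(j² − l²)²); higher powers the same way via product-to-sum and parts.
State is unnormalized: ∫|ψ|² dx = 3.0362, and ∫ψ*·x⁴·ψ dx = 0.30797, so ⟨x⁴⟩ = 0.30797 / 3.0362.
⟨x⁴⟩ = 0.10143.

0.101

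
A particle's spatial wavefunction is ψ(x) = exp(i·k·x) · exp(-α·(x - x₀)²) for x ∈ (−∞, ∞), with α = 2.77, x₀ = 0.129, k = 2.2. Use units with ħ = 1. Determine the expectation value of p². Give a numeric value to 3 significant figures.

7.61

p² ψ = −ħ² d²ψ/dx²; ⟨p²⟩ = −ħ² ∫ ψ*·ψ'' dx / ∫|ψ|² dx.
Gaussian moments (u = x − x₀): ∫u^(2j)·e^(−2αu²) du = (2j−1)!!/(4α)^j · √(π/(2α)), odd powers integrate to 0; here √(π/(2α)) = 0.75304. Derivatives: ψ′ = (ik − 2αu)·ψ, ψ″ = ((ik − 2αu)² − 2α)·ψ; the odd-in-u pieces drop out.
State is unnormalized: ∫|ψ|² dx = 0.75304, and ∫ψ*·(−ħ² ψ'') dx = 5.7307, so ⟨p²⟩ = 5.7307 / 0.75304.
⟨p²⟩ = 7.6100.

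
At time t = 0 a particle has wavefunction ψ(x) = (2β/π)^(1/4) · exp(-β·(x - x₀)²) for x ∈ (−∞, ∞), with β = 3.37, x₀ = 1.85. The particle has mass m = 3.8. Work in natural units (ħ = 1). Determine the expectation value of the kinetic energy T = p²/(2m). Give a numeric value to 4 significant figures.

T = −(ħ²/2m) d²/dx², so ⟨T⟩ = −(ħ²/2m) ∫ ψ*·ψ'' dx; with m = 3.8.
Gaussian moments (u = x − x₀): ∫u^(2j)·e^(−2βu²) du = (2j−1)!!/(4β)^j · √(π/(2β)), odd powers integrate to 0; here √(π/(2β)) = 0.68272. Derivatives: d/dx e^(−βu²) = −2βu·e^(−βu²), d²/dx² e^(−βu²) = (4β²u² − 2β)·e^(−βu²).
⟨T⟩ = 0.44342.

0.4434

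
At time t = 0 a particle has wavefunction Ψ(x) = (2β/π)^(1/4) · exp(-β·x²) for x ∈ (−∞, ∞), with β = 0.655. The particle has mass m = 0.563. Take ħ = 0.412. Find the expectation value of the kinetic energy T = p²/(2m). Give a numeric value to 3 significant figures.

0.0987

T = −(ħ²/2m) d²/dx², so ⟨T⟩ = −(ħ²/2m) ∫ Ψ*·Ψ'' dx; with m = 0.563.
Gaussian moments: ∫x^(2j)·e^(−2βx²) dx = (2j−1)!!/(4β)^j · √(π/(2β)), odd powers integrate to 0; here √(π/(2β)) = 1.5486. Derivatives: d/dx e^(−βx²) = −2βx·e^(−βx²), d²/dx² e^(−βx²) = (4β²x² − 2β)·e^(−βx²).
⟨T⟩ = 0.098741.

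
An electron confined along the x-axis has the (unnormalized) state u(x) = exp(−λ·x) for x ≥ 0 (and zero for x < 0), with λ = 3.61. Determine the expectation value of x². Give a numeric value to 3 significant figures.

⟨x²⟩ = ∫ x²·|u|² dx / ∫|u|² dx (integrals over the domain).
Every integrand reduces to terms xʲ·e^(−2λx) on [0, ∞); use ∫₀^∞ xʲ·e^(−2λx) dx = j!/(2λ)^(j+1).
State is unnormalized: ∫|u|² dx = 0.13850, and ∫u*·x²·u dx = 0.0053140, so ⟨x²⟩ = 0.0053140 / 0.13850.
⟨x²⟩ = 0.038367.

0.0384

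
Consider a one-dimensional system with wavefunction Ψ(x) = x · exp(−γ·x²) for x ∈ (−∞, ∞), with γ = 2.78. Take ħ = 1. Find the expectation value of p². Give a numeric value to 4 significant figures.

p² Ψ = −ħ² d²Ψ/dx²; ⟨p²⟩ = −ħ² ∫ Ψ*·Ψ'' dx / ∫|Ψ|² dx.
Expand each integrand as polynomial × e^(−2γx²) and use ∫x^(2j)·e^(−2γx²) dx = (2j−1)!!/(4γ)^j · √(π/(2γ)), odd powers → 0; here √(π/(2γ)) = 0.75169. Differentiate with the product rule, d/dx e^(−γx²) = −2γx·e^(−γx²).
State is unnormalized: ∫|Ψ|² dx = 0.067598, and ∫Ψ*·(−ħ² Ψ'') dx = 0.56377, so ⟨p²⟩ = 0.56377 / 0.067598.
⟨p²⟩ = 8.3400.

8.340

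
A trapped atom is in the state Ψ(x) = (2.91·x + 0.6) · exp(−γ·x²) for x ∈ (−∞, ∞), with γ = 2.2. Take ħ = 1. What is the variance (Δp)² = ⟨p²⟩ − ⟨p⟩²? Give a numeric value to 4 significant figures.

Compute ⟨p⟩ and ⟨p²⟩ separately; (Δp)² = ⟨p²⟩ − ⟨p⟩².
Expand each integrand as polynomial × e^(−2γx²) and use ∫x^(2j)·e^(−2γx²) dx = (2j−1)!!/(4γ)^j · √(π/(2γ)), odd powers → 0; here √(π/(2γ)) = 0.84498. Differentiate with the product rule, d/dx e^(−γx²) = −2γx·e^(−γx²).
Normalization: ∫|Ψ|² dx = 1.1173.
⟨p⟩ = 0.0000 and ⟨p²⟩ = 5.4021.
(Δp)² = 5.4021 − (0.0000)² = 5.4021.

5.402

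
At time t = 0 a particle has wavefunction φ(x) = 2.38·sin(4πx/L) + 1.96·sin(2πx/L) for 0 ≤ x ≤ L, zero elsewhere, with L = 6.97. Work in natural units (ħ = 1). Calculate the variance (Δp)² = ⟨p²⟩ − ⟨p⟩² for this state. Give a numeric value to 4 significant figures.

Compute ⟨p⟩ and ⟨p²⟩ separately; (Δp)² = ⟨p²⟩ − ⟨p⟩².
d²/dx² sin(jπx/L) = −(jπ/L)²·sin(jπx/L); on 0 ≤ x ≤ L, ∫sin²(jπx/L) dx = L/2 and ∫sin(jπx/L)·sin(lπx/L) dx = 0 for j ≠ l, so only diagonal terms survive in ∫|φ|² and ∫φ·φ″; ∫φ·φ′ dx = [φ²/2] between the walls = 0.
Normalization: ∫|φ|² dx = 33.128.
⟨p⟩ = 0.0000 and ⟨p²⟩ = 2.2653.
(Δp)² = 2.2653 − (0.0000)² = 2.2653.

2.265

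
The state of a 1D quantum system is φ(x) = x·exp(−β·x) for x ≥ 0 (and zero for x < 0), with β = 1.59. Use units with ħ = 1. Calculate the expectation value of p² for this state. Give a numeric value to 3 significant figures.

p² φ = −ħ² d²φ/dx²; ⟨p²⟩ = −ħ² ∫ φ*·φ'' dx / ∫|φ|² dx.
Differentiate x·exp(−β·x) with the product rule; every integrand then reduces to terms xʲ·e^(−2βx) on [0, ∞), with ∫₀^∞ xʲ·e^(−2βx) dx = j!/(2β)^(j+1).
State is unnormalized: ∫|φ|² dx = 0.062194, and ∫φ*·(−ħ² φ'') dx = 0.15723, so ⟨p²⟩ = 0.15723 / 0.062194.
⟨p²⟩ = 2.5281.

2.53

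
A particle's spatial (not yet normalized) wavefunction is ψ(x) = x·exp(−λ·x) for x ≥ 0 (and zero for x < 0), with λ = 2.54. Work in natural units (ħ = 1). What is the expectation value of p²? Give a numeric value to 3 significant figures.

p² ψ = −ħ² d²ψ/dx²; ⟨p²⟩ = −ħ² ∫ ψ*·ψ'' dx / ∫|ψ|² dx.
Differentiate x·exp(−λ·x) with the product rule; every integrand then reduces to terms xʲ·e^(−2λx) on [0, ∞), with ∫₀^∞ xʲ·e^(−2λx) dx = j!/(2λ)^(j+1).
State is unnormalized: ∫|ψ|² dx = 0.015256, and ∫ψ*·(−ħ² ψ'') dx = 0.098425, so ⟨p²⟩ = 0.098425 / 0.015256.
⟨p²⟩ = 6.4516.

6.45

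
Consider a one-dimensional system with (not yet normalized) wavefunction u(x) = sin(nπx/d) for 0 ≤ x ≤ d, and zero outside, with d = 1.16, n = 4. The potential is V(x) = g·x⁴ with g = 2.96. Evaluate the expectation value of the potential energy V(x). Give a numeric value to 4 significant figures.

⟨V⟩ = ∫ V(x)·|u|² dx / ∫|u|² dx.
With sin²θ = (1 − cos2θ)/2 on 0 ≤ x ≤ d: ∫sin²(nπx/d) dx = d/2, ∫x·sin²(nπx/d) dx = d²/4, ∫x²·sin²(nπx/d) dx = d³·(1/6 − 1/(4n²π²)); higher powers xᵏ the same way, integrating xᵏ·cos(2nπx/d) by parts.
State is unnormalized: ∫|u|² dx = 0.58000, and ∫u*·V(x)·u dx = 0.60220, so ⟨V⟩ = 0.60220 / 0.58000.
⟨V⟩ = 1.0383.

1.038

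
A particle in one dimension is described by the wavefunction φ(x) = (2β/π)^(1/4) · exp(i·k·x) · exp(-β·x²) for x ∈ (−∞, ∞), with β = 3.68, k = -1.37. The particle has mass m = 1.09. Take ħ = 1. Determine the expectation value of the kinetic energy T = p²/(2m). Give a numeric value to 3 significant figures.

2.55

T = −(ħ²/2m) d²/dx², so ⟨T⟩ = −(ħ²/2m) ∫ φ*·φ'' dx; with m = 1.09.
Gaussian moments: ∫x^(2j)·e^(−2βx²) dx = (2j−1)!!/(4β)^j · √(π/(2β)), odd powers integrate to 0; here √(π/(2β)) = 0.65334. Derivatives: φ′ = (ik − 2βx)·φ, φ″ = ((ik − 2βx)² − 2β)·φ; the odd-in-x pieces drop out.
⟨T⟩ = 2.5490.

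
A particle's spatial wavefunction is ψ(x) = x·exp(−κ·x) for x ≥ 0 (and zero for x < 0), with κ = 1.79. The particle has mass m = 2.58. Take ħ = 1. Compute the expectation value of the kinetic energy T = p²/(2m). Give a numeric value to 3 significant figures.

T = −(ħ²/2m) d²/dx², so ⟨T⟩ = −(ħ²/2m) ∫ ψ*·ψ'' dx / ∫|ψ|² dx; with m = 2.58.
Differentiate x·exp(−κ·x) with the product rule; every integrand then reduces to terms xʲ·e^(−2κx) on [0, ∞), with ∫₀^∞ xʲ·e^(−2κx) dx = j!/(2κ)^(j+1).
State is unnormalized: ∫|ψ|² dx = 0.043589, and ∫ψ*·(−ħ²/2m · ψ'') dx = 0.027067, so ⟨T⟩ = 0.027067 / 0.043589.
⟨T⟩ = 0.62095.

0.621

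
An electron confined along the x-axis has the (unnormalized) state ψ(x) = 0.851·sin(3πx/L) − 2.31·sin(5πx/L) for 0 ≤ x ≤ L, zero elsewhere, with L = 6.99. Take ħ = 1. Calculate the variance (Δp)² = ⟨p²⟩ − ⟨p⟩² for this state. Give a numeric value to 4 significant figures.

Compute ⟨p⟩ and ⟨p²⟩ separately; (Δp)² = ⟨p²⟩ − ⟨p⟩².
d²/dx² sin(jπx/L) = −(jπ/L)²·sin(jπx/L); on 0 ≤ x ≤ L, ∫sin²(jπx/L) dx = L/2 and ∫sin(jπx/L)·sin(lπx/L) dx = 0 for j ≠ l, so only diagonal terms survive in ∫|ψ|² and ∫ψ·ψ″; ∫ψ·ψ′ dx = [ψ²/2] between the walls = 0.
Normalization: ∫|ψ|² dx = 21.181.
⟨p⟩ = 0.0000 and ⟨p²⟩ = 4.6637.
(Δp)² = 4.6637 − (0.0000)² = 4.6637.

4.664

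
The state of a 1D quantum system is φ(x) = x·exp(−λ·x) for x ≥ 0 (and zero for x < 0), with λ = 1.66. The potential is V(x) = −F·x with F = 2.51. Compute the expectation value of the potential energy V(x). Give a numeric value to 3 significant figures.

-2.27

⟨V⟩ = ∫ V(x)·|φ|² dx / ∫|φ|² dx.
Every integrand reduces to terms xʲ·e^(−2λx) on [0, ∞); use ∫₀^∞ xʲ·e^(−2λx) dx = j!/(2λ)^(j+1).
State is unnormalized: ∫|φ|² dx = 0.054653, and ∫φ*·V(x)·φ dx = -0.12396, so ⟨V⟩ = -0.12396 / 0.054653.
⟨V⟩ = -2.2681.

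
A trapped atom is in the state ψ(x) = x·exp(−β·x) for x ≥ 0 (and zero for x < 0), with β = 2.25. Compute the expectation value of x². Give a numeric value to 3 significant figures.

0.593

⟨x²⟩ = ∫ x²·|ψ|² dx / ∫|ψ|² dx (integrals over the domain).
Every integrand reduces to terms xʲ·e^(−2βx) on [0, ∞); use ∫₀^∞ xʲ·e^(−2βx) dx = j!/(2β)^(j+1).
State is unnormalized: ∫|ψ|² dx = 0.021948, and ∫ψ*·x²·ψ dx = 0.013006, so ⟨x²⟩ = 0.013006 / 0.021948.
⟨x²⟩ = 0.59259.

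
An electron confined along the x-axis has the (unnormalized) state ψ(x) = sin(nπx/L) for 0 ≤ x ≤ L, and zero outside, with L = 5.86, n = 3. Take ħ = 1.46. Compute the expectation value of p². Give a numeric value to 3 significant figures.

5.51

p² ψ = −ħ² d²ψ/dx²; ⟨p²⟩ = −ħ² ∫ ψ*·ψ'' dx / ∫|ψ|² dx.
d/dx sin(nπx/L) = (nπ/L)·cos(nπx/L) and d²/dx² sin(nπx/L) = −(nπ/L)²·sin(nπx/L); on 0 ≤ x ≤ L, ∫sin²(nπx/L) dx = L/2 and ∫sin(nπx/L)·cos(nπx/L) dx = 0.
State is unnormalized: ∫|ψ|² dx = 2.9300, and ∫ψ*·(−ħ² ψ'') dx = 16.155, so ⟨p²⟩ = 16.155 / 2.9300.
⟨p²⟩ = 5.5138.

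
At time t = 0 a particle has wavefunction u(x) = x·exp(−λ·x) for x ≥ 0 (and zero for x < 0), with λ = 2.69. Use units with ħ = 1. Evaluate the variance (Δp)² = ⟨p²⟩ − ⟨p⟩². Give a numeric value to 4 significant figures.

Compute ⟨p⟩ and ⟨p²⟩ separately; (Δp)² = ⟨p²⟩ − ⟨p⟩².
Differentiate x·exp(−λ·x) with the product rule; every integrand then reduces to terms xʲ·e^(−2λx) on [0, ∞), with ∫₀^∞ xʲ·e^(−2λx) dx = j!/(2λ)^(j+1).
Normalization: ∫|u|² dx = 0.012843.
⟨p⟩ = 0.0000 and ⟨p²⟩ = 7.2361.
(Δp)² = 7.2361 − (0.0000)² = 7.2361.

7.236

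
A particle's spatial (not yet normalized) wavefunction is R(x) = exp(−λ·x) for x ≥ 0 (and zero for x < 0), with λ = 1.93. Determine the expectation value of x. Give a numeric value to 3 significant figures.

0.259

⟨x⟩ = ∫ x·|R|² dx / ∫|R|² dx (integrals over the domain).
Every integrand reduces to terms xʲ·e^(−2λx) on [0, ∞); use ∫₀^∞ xʲ·e^(−2λx) dx = j!/(2λ)^(j+1).
State is unnormalized: ∫|R|² dx = 0.25907, and ∫R*·x·R dx = 0.067116, so ⟨x⟩ = 0.067116 / 0.25907.
⟨x⟩ = 0.25907.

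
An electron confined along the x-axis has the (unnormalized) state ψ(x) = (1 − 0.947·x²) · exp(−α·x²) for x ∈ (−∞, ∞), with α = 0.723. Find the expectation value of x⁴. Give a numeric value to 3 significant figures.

0.795

⟨x⁴⟩ = ∫ x⁴·|ψ|² dx / ∫|ψ|² dx (integrals over the domain).
Expand each integrand as polynomial × e^(−2αx²) and use ∫x^(2j)·e^(−2αx²) dx = (2j−1)!!/(4α)^j · √(π/(2α)), odd powers → 0; here √(π/(2α)) = 1.4740.
State is unnormalized: ∫|ψ|² dx = 0.98280, and ∫ψ*·x⁴·ψ dx = 0.78163, so ⟨x⁴⟩ = 0.78163 / 0.98280.
⟨x⁴⟩ = 0.79531.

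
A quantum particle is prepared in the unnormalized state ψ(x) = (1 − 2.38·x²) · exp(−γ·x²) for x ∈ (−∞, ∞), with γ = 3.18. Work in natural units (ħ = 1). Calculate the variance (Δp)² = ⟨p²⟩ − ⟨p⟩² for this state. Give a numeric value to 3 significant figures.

7.05

Compute ⟨p⟩ and ⟨p²⟩ separately; (Δp)² = ⟨p²⟩ − ⟨p⟩².
Expand each integrand as polynomial × e^(−2γx²) and use ∫x^(2j)·e^(−2γx²) dx = (2j−1)!!/(4γ)^j · √(π/(2γ)), odd powers → 0; here √(π/(2γ)) = 0.70282. Differentiate with the product rule, d/dx e^(−γx²) = −2γx·e^(−γx²).
Normalization: ∫|ψ|² dx = 0.51363.
⟨p⟩ = 0.0000 and ⟨p²⟩ = 7.0460.
(Δp)² = 7.0460 − (0.0000)² = 7.0460.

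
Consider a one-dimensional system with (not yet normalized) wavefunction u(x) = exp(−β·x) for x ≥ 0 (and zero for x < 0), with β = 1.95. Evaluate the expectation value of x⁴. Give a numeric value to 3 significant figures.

⟨x⁴⟩ = ∫ x⁴·|u|² dx / ∫|u|² dx (integrals over the domain).
Every integrand reduces to terms xʲ·e^(−2βx) on [0, ∞); use ∫₀^∞ xʲ·e^(−2βx) dx = j!/(2β)^(j+1).
State is unnormalized: ∫|u|² dx = 0.25641, and ∫u*·x⁴·u dx = 0.026600, so ⟨x⁴⟩ = 0.026600 / 0.25641.
⟨x⁴⟩ = 0.10374.

0.104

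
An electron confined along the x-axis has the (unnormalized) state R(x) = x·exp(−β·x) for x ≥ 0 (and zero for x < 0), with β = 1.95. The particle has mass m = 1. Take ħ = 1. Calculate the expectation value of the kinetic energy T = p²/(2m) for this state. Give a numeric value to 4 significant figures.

T = −(ħ²/2m) d²/dx², so ⟨T⟩ = −(ħ²/2m) ∫ R*·R'' dx / ∫|R|² dx; with m = 1.
Differentiate x·exp(−β·x) with the product rule; every integrand then reduces to terms xʲ·e^(−2βx) on [0, ∞), with ∫₀^∞ xʲ·e^(−2βx) dx = j!/(2β)^(j+1).
State is unnormalized: ∫|R|² dx = 0.033716, and ∫R*·(−ħ²/2m · R'') dx = 0.064103, so ⟨T⟩ = 0.064103 / 0.033716.
⟨T⟩ = 1.9013.

1.901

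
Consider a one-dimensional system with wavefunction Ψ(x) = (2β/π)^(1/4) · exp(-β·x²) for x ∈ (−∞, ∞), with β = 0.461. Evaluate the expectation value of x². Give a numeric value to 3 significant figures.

⟨x²⟩ = ∫ x²·|Ψ|² dx (integrals over the domain).
Gaussian moments: ∫x^(2j)·e^(−2βx²) dx = (2j−1)!!/(4β)^j · √(π/(2β)), odd powers integrate to 0; here √(π/(2β)) = 1.8459.
⟨x²⟩ = 0.54230.

0.542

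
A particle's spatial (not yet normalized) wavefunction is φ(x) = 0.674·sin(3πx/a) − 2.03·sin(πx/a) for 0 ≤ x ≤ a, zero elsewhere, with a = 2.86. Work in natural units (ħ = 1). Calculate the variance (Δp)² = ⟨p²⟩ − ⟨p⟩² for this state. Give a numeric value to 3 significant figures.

2.17

Compute ⟨p⟩ and ⟨p²⟩ separately; (Δp)² = ⟨p²⟩ − ⟨p⟩².
d²/dx² sin(jπx/a) = −(jπ/a)²·sin(jπx/a); on 0 ≤ x ≤ a, ∫sin²(jπx/a) dx = a/2 and ∫sin(jπx/a)·sin(lπx/a) dx = 0 for j ≠ l, so only diagonal terms survive in ∫|φ|² and ∫φ·φ″; ∫φ·φ′ dx = [φ²/2] between the walls = 0.
Normalization: ∫|φ|² dx = 6.5425.
⟨p⟩ = 0.0000 and ⟨p²⟩ = 2.1651.
(Δp)² = 2.1651 − (0.0000)² = 2.1651.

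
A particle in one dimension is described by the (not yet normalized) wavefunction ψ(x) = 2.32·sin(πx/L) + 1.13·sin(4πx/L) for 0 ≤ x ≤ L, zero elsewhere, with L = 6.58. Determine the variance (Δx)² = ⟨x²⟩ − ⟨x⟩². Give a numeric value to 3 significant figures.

1.80

Compute ⟨x⟩ and ⟨x²⟩ separately, then (Δx)² = ⟨x²⟩ − ⟨x⟩².
On 0 ≤ x ≤ L (j ≠ l): ∫sin²(jπx/L) dx = L/2, ∫sin(jπx/L)·sin(lπx/L) dx = 0; diagonal moments ∫x·sin²(jπx/L) dx = L²/4, ∫x²·sin²(jπx/L) dx = L³·(1/6 − 1/(4j²π²)); cross terms ∫x·sin(jπx/L)·sin(lπx/L) dx = 0 for j + l even and −4jlL²/(π²(j² − l²)²) for j + l odd, ∫x²·sin(jπx/L)·sin(lπx/L) dx = (−1)^(j+l)·4jlL³/(π²(j² − l²)²); higher powers the same way via product-to-sum and parts.
Normalization: ∫|ψ|² dx = 21.909.
⟨x⟩ = 3.2153 and ⟨x²⟩ = 12.142.
(Δx)² = 12.142 − (3.2153)² = 1.8033.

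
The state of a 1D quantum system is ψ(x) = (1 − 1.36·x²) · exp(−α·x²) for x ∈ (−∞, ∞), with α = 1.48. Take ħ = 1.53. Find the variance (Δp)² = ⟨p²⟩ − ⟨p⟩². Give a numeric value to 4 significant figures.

9.066

Compute ⟨p⟩ and ⟨p²⟩ separately; (Δp)² = ⟨p²⟩ − ⟨p⟩².
Expand each integrand as polynomial × e^(−2αx²) and use ∫x^(2j)·e^(−2αx²) dx = (2j−1)!!/(4α)^j · √(π/(2α)), odd powers → 0; here √(π/(2α)) = 1.0302. Differentiate with the product rule, d/dx e^(−αx²) = −2αx·e^(−αx²).
Normalization: ∫|ψ|² dx = 0.71999.
⟨p⟩ = 0.0000 and ⟨p²⟩ = 9.0664.
(Δp)² = 9.0664 − (0.0000)² = 9.0664.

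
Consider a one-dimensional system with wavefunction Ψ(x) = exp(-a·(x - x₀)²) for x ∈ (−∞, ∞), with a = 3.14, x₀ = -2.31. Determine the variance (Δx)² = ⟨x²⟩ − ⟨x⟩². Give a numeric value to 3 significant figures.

Compute ⟨x⟩ and ⟨x²⟩ separately, then (Δx)² = ⟨x²⟩ − ⟨x⟩².
Gaussian moments (u = x − x₀): ∫u^(2j)·e^(−2au²) du = (2j−1)!!/(4a)^j · √(π/(2a)), odd powers integrate to 0; here √(π/(2a)) = 0.70729.
Normalization: ∫|Ψ|² dx = 0.70729.
⟨x⟩ = -2.3100 and ⟨x²⟩ = 5.4157.
(Δx)² = 5.4157 − (-2.3100)² = 0.079618.

0.0796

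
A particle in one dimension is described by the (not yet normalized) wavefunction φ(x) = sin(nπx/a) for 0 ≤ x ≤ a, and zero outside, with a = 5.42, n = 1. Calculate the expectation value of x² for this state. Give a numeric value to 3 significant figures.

⟨x²⟩ = ∫ x²·|φ|² dx / ∫|φ|² dx (integrals over the domain).
With sin²θ = (1 − cos2θ)/2 on 0 ≤ x ≤ a: ∫sin²(nπx/a) dx = a/2, ∫x·sin²(nπx/a) dx = a²/4, ∫x²·sin²(nπx/a) dx = a³·(1/6 − 1/(4n²π²)); higher powers xᵏ the same way, integrating xᵏ·cos(2nπx/a) by parts.
State is unnormalized: ∫|φ|² dx = 2.7100, and ∫φ*·x²·φ dx = 22.504, so ⟨x²⟩ = 22.504 / 2.7100.
⟨x²⟩ = 8.3039.

8.30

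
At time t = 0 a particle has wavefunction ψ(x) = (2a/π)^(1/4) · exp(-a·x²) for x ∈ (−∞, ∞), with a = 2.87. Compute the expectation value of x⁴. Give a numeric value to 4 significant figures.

⟨x⁴⟩ = ∫ x⁴·|ψ|² dx (integrals over the domain).
Gaussian moments: ∫x^(2j)·e^(−2ax²) dx = (2j−1)!!/(4a)^j · √(π/(2a)), odd powers integrate to 0; here √(π/(2a)) = 0.73981.
⟨x⁴⟩ = 0.022763.

0.02276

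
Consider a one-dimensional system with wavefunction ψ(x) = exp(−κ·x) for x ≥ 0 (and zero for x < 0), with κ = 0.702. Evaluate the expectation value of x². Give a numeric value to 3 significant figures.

⟨x²⟩ = ∫ x²·|ψ|² dx / ∫|ψ|² dx (integrals over the domain).
Every integrand reduces to terms xʲ·e^(−2κx) on [0, ∞); use ∫₀^∞ xʲ·e^(−2κx) dx = j!/(2κ)^(j+1).
State is unnormalized: ∫|ψ|² dx = 0.71225, and ∫ψ*·x²·ψ dx = 0.72265, so ⟨x²⟩ = 0.72265 / 0.71225.
⟨x²⟩ = 1.0146.

1.01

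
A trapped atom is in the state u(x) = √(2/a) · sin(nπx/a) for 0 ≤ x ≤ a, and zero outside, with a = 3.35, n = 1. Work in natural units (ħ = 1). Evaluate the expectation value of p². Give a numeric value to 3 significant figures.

0.879

p² u = −ħ² d²u/dx²; ⟨p²⟩ = −ħ² ∫ u*·u'' dx.
d/dx sin(nπx/a) = (nπ/a)·cos(nπx/a) and d²/dx² sin(nπx/a) = −(nπ/a)²·sin(nπx/a); on 0 ≤ x ≤ a, ∫sin²(nπx/a) dx = a/2 and ∫sin(nπx/a)·cos(nπx/a) dx = 0.
⟨p²⟩ = 0.87945.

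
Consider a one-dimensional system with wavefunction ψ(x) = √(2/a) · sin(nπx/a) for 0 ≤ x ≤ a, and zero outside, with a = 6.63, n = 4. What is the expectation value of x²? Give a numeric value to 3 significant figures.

14.5

⟨x²⟩ = ∫ x²·|ψ|² dx (integrals over the domain).
With sin²θ = (1 − cos2θ)/2 on 0 ≤ x ≤ a: ∫sin²(nπx/a) dx = a/2, ∫x·sin²(nπx/a) dx = a²/4, ∫x²·sin²(nπx/a) dx = a³·(1/6 − 1/(4n²π²)); higher powers xᵏ the same way, integrating xᵏ·cos(2nπx/a) by parts.
⟨x²⟩ = 14.513.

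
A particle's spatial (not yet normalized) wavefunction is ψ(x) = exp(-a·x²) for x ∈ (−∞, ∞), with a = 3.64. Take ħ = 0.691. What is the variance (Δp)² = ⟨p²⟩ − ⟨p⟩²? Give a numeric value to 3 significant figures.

1.74

Compute ⟨p⟩ and ⟨p²⟩ separately; (Δp)² = ⟨p²⟩ − ⟨p⟩².
Gaussian moments: ∫x^(2j)·e^(−2ax²) dx = (2j−1)!!/(4a)^j · √(π/(2a)), odd powers integrate to 0; here √(π/(2a)) = 0.65692. Derivatives: d/dx e^(−ax²) = −2ax·e^(−ax²), d²/dx² e^(−ax²) = (4a²x² − 2a)·e^(−ax²).
Normalization: ∫|ψ|² dx = 0.65692.
⟨p⟩ = 0.0000 and ⟨p²⟩ = 1.7380.
(Δp)² = 1.7380 − (0.0000)² = 1.7380.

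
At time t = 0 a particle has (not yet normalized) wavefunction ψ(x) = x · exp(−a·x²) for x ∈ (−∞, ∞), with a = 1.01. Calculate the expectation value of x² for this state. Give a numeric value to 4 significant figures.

0.7426

⟨x²⟩ = ∫ x²·|ψ|² dx / ∫|ψ|² dx (integrals over the domain).
Expand each integrand as polynomial × e^(−2ax²) and use ∫x^(2j)·e^(−2ax²) dx = (2j−1)!!/(4a)^j · √(π/(2a)), odd powers → 0; here √(π/(2a)) = 1.2471.
State is unnormalized: ∫|ψ|² dx = 0.30869, and ∫ψ*·x²·ψ dx = 0.22922, so ⟨x²⟩ = 0.22922 / 0.30869.
⟨x²⟩ = 0.74257.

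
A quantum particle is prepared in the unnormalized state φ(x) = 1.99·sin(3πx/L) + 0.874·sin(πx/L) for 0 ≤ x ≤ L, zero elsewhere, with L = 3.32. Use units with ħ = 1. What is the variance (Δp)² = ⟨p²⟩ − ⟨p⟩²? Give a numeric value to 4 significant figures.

Compute ⟨p⟩ and ⟨p²⟩ separately; (Δp)² = ⟨p²⟩ − ⟨p⟩².
d²/dx² sin(jπx/L) = −(jπ/L)²·sin(jπx/L); on 0 ≤ x ≤ L, ∫sin²(jπx/L) dx = L/2 and ∫sin(jπx/L)·sin(lπx/L) dx = 0 for j ≠ l, so only diagonal terms survive in ∫|φ|² and ∫φ·φ″; ∫φ·φ′ dx = [φ²/2] between the walls = 0.
Normalization: ∫|φ|² dx = 7.8418.
⟨p⟩ = 0.0000 and ⟨p²⟩ = 6.9004.
(Δp)² = 6.9004 − (0.0000)² = 6.9004.

6.900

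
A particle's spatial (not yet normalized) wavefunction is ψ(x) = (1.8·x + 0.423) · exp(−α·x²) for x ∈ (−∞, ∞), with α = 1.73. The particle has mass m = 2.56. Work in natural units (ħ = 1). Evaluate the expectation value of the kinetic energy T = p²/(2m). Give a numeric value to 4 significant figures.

T = −(ħ²/2m) d²/dx², so ⟨T⟩ = −(ħ²/2m) ∫ ψ*·ψ'' dx / ∫|ψ|² dx; with m = 2.56.
Expand each integrand as polynomial × e^(−2αx²) and use ∫x^(2j)·e^(−2αx²) dx = (2j−1)!!/(4α)^j · √(π/(2α)), odd powers → 0; here √(π/(2α)) = 0.95288. Differentiate with the product rule, d/dx e^(−αx²) = −2αx·e^(−αx²).
State is unnormalized: ∫|ψ|² dx = 0.61664, and ∫ψ*·(−ħ²/2m · ψ'') dx = 0.50985, so ⟨T⟩ = 0.50985 / 0.61664.
⟨T⟩ = 0.82682.

0.8268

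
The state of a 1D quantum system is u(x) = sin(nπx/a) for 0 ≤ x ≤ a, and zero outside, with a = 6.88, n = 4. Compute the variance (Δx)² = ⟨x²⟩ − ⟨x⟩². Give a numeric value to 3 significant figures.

Compute ⟨x⟩ and ⟨x²⟩ separately, then (Δx)² = ⟨x²⟩ − ⟨x⟩².
With sin²θ = (1 − cos2θ)/2 on 0 ≤ x ≤ a: ∫sin²(nπx/a) dx = a/2, ∫x·sin²(nπx/a) dx = a²/4, ∫x²·sin²(nπx/a) dx = a³·(1/6 − 1/(4n²π²)); higher powers xᵏ the same way, integrating xᵏ·cos(2nπx/a) by parts.
Normalization: ∫|u|² dx = 3.4400.
⟨x⟩ = 3.4400 and ⟨x²⟩ = 15.628.
(Δx)² = 15.628 − (3.4400)² = 3.7947.

3.79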